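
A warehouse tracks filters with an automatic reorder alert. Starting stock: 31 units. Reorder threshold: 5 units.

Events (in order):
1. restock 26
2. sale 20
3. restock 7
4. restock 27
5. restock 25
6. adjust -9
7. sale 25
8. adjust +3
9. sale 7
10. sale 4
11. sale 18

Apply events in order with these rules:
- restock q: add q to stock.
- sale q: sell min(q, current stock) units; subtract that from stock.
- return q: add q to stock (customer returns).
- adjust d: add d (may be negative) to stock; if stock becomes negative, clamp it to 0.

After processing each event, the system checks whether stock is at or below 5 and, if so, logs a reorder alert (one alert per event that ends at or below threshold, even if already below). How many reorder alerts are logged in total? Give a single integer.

Answer: 0

Derivation:
Processing events:
Start: stock = 31
  Event 1 (restock 26): 31 + 26 = 57
  Event 2 (sale 20): sell min(20,57)=20. stock: 57 - 20 = 37. total_sold = 20
  Event 3 (restock 7): 37 + 7 = 44
  Event 4 (restock 27): 44 + 27 = 71
  Event 5 (restock 25): 71 + 25 = 96
  Event 6 (adjust -9): 96 + -9 = 87
  Event 7 (sale 25): sell min(25,87)=25. stock: 87 - 25 = 62. total_sold = 45
  Event 8 (adjust +3): 62 + 3 = 65
  Event 9 (sale 7): sell min(7,65)=7. stock: 65 - 7 = 58. total_sold = 52
  Event 10 (sale 4): sell min(4,58)=4. stock: 58 - 4 = 54. total_sold = 56
  Event 11 (sale 18): sell min(18,54)=18. stock: 54 - 18 = 36. total_sold = 74
Final: stock = 36, total_sold = 74

Checking against threshold 5:
  After event 1: stock=57 > 5
  After event 2: stock=37 > 5
  After event 3: stock=44 > 5
  After event 4: stock=71 > 5
  After event 5: stock=96 > 5
  After event 6: stock=87 > 5
  After event 7: stock=62 > 5
  After event 8: stock=65 > 5
  After event 9: stock=58 > 5
  After event 10: stock=54 > 5
  After event 11: stock=36 > 5
Alert events: []. Count = 0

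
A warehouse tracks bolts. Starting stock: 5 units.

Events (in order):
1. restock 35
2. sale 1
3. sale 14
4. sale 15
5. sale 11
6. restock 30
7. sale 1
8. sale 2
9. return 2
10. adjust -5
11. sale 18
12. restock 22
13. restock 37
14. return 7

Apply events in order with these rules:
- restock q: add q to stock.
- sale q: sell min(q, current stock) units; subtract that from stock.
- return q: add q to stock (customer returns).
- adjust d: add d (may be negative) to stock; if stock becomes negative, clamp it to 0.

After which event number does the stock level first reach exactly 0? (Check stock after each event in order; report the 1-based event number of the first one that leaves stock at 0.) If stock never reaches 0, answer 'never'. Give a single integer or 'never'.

Processing events:
Start: stock = 5
  Event 1 (restock 35): 5 + 35 = 40
  Event 2 (sale 1): sell min(1,40)=1. stock: 40 - 1 = 39. total_sold = 1
  Event 3 (sale 14): sell min(14,39)=14. stock: 39 - 14 = 25. total_sold = 15
  Event 4 (sale 15): sell min(15,25)=15. stock: 25 - 15 = 10. total_sold = 30
  Event 5 (sale 11): sell min(11,10)=10. stock: 10 - 10 = 0. total_sold = 40
  Event 6 (restock 30): 0 + 30 = 30
  Event 7 (sale 1): sell min(1,30)=1. stock: 30 - 1 = 29. total_sold = 41
  Event 8 (sale 2): sell min(2,29)=2. stock: 29 - 2 = 27. total_sold = 43
  Event 9 (return 2): 27 + 2 = 29
  Event 10 (adjust -5): 29 + -5 = 24
  Event 11 (sale 18): sell min(18,24)=18. stock: 24 - 18 = 6. total_sold = 61
  Event 12 (restock 22): 6 + 22 = 28
  Event 13 (restock 37): 28 + 37 = 65
  Event 14 (return 7): 65 + 7 = 72
Final: stock = 72, total_sold = 61

First zero at event 5.

Answer: 5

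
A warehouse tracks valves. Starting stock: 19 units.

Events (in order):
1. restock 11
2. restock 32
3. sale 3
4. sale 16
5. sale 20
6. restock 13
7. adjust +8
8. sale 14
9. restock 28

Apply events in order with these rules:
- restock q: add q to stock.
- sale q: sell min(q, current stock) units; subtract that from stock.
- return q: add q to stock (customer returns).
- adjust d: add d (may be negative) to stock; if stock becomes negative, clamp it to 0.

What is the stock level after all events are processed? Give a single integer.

Answer: 58

Derivation:
Processing events:
Start: stock = 19
  Event 1 (restock 11): 19 + 11 = 30
  Event 2 (restock 32): 30 + 32 = 62
  Event 3 (sale 3): sell min(3,62)=3. stock: 62 - 3 = 59. total_sold = 3
  Event 4 (sale 16): sell min(16,59)=16. stock: 59 - 16 = 43. total_sold = 19
  Event 5 (sale 20): sell min(20,43)=20. stock: 43 - 20 = 23. total_sold = 39
  Event 6 (restock 13): 23 + 13 = 36
  Event 7 (adjust +8): 36 + 8 = 44
  Event 8 (sale 14): sell min(14,44)=14. stock: 44 - 14 = 30. total_sold = 53
  Event 9 (restock 28): 30 + 28 = 58
Final: stock = 58, total_sold = 53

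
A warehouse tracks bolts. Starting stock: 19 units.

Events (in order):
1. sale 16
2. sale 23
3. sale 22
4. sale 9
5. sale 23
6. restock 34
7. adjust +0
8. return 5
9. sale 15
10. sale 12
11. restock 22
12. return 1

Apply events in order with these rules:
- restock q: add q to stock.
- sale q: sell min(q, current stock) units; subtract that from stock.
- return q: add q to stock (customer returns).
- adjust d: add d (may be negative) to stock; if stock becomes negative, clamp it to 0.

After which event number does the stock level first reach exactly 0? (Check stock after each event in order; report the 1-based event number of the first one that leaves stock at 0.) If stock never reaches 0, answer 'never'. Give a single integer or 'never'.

Processing events:
Start: stock = 19
  Event 1 (sale 16): sell min(16,19)=16. stock: 19 - 16 = 3. total_sold = 16
  Event 2 (sale 23): sell min(23,3)=3. stock: 3 - 3 = 0. total_sold = 19
  Event 3 (sale 22): sell min(22,0)=0. stock: 0 - 0 = 0. total_sold = 19
  Event 4 (sale 9): sell min(9,0)=0. stock: 0 - 0 = 0. total_sold = 19
  Event 5 (sale 23): sell min(23,0)=0. stock: 0 - 0 = 0. total_sold = 19
  Event 6 (restock 34): 0 + 34 = 34
  Event 7 (adjust +0): 34 + 0 = 34
  Event 8 (return 5): 34 + 5 = 39
  Event 9 (sale 15): sell min(15,39)=15. stock: 39 - 15 = 24. total_sold = 34
  Event 10 (sale 12): sell min(12,24)=12. stock: 24 - 12 = 12. total_sold = 46
  Event 11 (restock 22): 12 + 22 = 34
  Event 12 (return 1): 34 + 1 = 35
Final: stock = 35, total_sold = 46

First zero at event 2.

Answer: 2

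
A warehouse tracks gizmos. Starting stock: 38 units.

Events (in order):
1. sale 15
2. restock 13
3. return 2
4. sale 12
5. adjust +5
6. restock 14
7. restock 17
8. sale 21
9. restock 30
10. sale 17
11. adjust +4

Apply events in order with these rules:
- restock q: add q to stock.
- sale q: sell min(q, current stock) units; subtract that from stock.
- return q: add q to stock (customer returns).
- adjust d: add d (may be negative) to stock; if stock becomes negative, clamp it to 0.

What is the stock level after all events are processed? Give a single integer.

Answer: 58

Derivation:
Processing events:
Start: stock = 38
  Event 1 (sale 15): sell min(15,38)=15. stock: 38 - 15 = 23. total_sold = 15
  Event 2 (restock 13): 23 + 13 = 36
  Event 3 (return 2): 36 + 2 = 38
  Event 4 (sale 12): sell min(12,38)=12. stock: 38 - 12 = 26. total_sold = 27
  Event 5 (adjust +5): 26 + 5 = 31
  Event 6 (restock 14): 31 + 14 = 45
  Event 7 (restock 17): 45 + 17 = 62
  Event 8 (sale 21): sell min(21,62)=21. stock: 62 - 21 = 41. total_sold = 48
  Event 9 (restock 30): 41 + 30 = 71
  Event 10 (sale 17): sell min(17,71)=17. stock: 71 - 17 = 54. total_sold = 65
  Event 11 (adjust +4): 54 + 4 = 58
Final: stock = 58, total_sold = 65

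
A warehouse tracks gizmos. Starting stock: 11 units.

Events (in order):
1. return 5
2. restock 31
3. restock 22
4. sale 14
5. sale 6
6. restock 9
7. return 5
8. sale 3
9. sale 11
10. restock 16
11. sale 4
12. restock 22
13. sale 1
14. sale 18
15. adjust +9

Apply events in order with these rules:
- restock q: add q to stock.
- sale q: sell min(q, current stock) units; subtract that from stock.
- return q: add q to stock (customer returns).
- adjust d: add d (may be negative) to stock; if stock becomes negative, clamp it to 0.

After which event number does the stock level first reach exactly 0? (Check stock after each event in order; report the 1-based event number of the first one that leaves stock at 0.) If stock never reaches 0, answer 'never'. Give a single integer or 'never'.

Answer: never

Derivation:
Processing events:
Start: stock = 11
  Event 1 (return 5): 11 + 5 = 16
  Event 2 (restock 31): 16 + 31 = 47
  Event 3 (restock 22): 47 + 22 = 69
  Event 4 (sale 14): sell min(14,69)=14. stock: 69 - 14 = 55. total_sold = 14
  Event 5 (sale 6): sell min(6,55)=6. stock: 55 - 6 = 49. total_sold = 20
  Event 6 (restock 9): 49 + 9 = 58
  Event 7 (return 5): 58 + 5 = 63
  Event 8 (sale 3): sell min(3,63)=3. stock: 63 - 3 = 60. total_sold = 23
  Event 9 (sale 11): sell min(11,60)=11. stock: 60 - 11 = 49. total_sold = 34
  Event 10 (restock 16): 49 + 16 = 65
  Event 11 (sale 4): sell min(4,65)=4. stock: 65 - 4 = 61. total_sold = 38
  Event 12 (restock 22): 61 + 22 = 83
  Event 13 (sale 1): sell min(1,83)=1. stock: 83 - 1 = 82. total_sold = 39
  Event 14 (sale 18): sell min(18,82)=18. stock: 82 - 18 = 64. total_sold = 57
  Event 15 (adjust +9): 64 + 9 = 73
Final: stock = 73, total_sold = 57

Stock never reaches 0.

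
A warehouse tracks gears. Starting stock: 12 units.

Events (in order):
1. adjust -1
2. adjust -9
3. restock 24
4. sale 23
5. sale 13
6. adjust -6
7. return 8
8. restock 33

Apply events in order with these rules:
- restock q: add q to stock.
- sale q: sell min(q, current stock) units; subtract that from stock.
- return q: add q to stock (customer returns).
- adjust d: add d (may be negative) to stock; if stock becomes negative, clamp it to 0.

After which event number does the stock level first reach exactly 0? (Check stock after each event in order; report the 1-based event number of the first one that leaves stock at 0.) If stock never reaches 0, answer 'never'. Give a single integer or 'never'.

Answer: 5

Derivation:
Processing events:
Start: stock = 12
  Event 1 (adjust -1): 12 + -1 = 11
  Event 2 (adjust -9): 11 + -9 = 2
  Event 3 (restock 24): 2 + 24 = 26
  Event 4 (sale 23): sell min(23,26)=23. stock: 26 - 23 = 3. total_sold = 23
  Event 5 (sale 13): sell min(13,3)=3. stock: 3 - 3 = 0. total_sold = 26
  Event 6 (adjust -6): 0 + -6 = 0 (clamped to 0)
  Event 7 (return 8): 0 + 8 = 8
  Event 8 (restock 33): 8 + 33 = 41
Final: stock = 41, total_sold = 26

First zero at event 5.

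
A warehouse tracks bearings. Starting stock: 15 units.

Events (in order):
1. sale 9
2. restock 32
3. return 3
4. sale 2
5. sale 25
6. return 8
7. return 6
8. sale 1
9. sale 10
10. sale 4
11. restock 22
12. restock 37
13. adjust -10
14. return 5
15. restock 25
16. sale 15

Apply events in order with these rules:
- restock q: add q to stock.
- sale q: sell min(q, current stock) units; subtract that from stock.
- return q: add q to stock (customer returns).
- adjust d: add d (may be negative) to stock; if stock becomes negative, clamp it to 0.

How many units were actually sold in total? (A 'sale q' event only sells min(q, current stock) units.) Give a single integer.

Answer: 66

Derivation:
Processing events:
Start: stock = 15
  Event 1 (sale 9): sell min(9,15)=9. stock: 15 - 9 = 6. total_sold = 9
  Event 2 (restock 32): 6 + 32 = 38
  Event 3 (return 3): 38 + 3 = 41
  Event 4 (sale 2): sell min(2,41)=2. stock: 41 - 2 = 39. total_sold = 11
  Event 5 (sale 25): sell min(25,39)=25. stock: 39 - 25 = 14. total_sold = 36
  Event 6 (return 8): 14 + 8 = 22
  Event 7 (return 6): 22 + 6 = 28
  Event 8 (sale 1): sell min(1,28)=1. stock: 28 - 1 = 27. total_sold = 37
  Event 9 (sale 10): sell min(10,27)=10. stock: 27 - 10 = 17. total_sold = 47
  Event 10 (sale 4): sell min(4,17)=4. stock: 17 - 4 = 13. total_sold = 51
  Event 11 (restock 22): 13 + 22 = 35
  Event 12 (restock 37): 35 + 37 = 72
  Event 13 (adjust -10): 72 + -10 = 62
  Event 14 (return 5): 62 + 5 = 67
  Event 15 (restock 25): 67 + 25 = 92
  Event 16 (sale 15): sell min(15,92)=15. stock: 92 - 15 = 77. total_sold = 66
Final: stock = 77, total_sold = 66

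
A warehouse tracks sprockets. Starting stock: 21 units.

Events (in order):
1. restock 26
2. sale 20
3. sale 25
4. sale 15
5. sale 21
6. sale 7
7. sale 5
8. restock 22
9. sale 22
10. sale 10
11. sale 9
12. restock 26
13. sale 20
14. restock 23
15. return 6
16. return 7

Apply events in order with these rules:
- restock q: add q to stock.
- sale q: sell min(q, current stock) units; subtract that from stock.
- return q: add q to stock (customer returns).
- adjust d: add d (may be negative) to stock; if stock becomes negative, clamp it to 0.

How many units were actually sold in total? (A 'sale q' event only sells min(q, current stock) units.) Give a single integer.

Processing events:
Start: stock = 21
  Event 1 (restock 26): 21 + 26 = 47
  Event 2 (sale 20): sell min(20,47)=20. stock: 47 - 20 = 27. total_sold = 20
  Event 3 (sale 25): sell min(25,27)=25. stock: 27 - 25 = 2. total_sold = 45
  Event 4 (sale 15): sell min(15,2)=2. stock: 2 - 2 = 0. total_sold = 47
  Event 5 (sale 21): sell min(21,0)=0. stock: 0 - 0 = 0. total_sold = 47
  Event 6 (sale 7): sell min(7,0)=0. stock: 0 - 0 = 0. total_sold = 47
  Event 7 (sale 5): sell min(5,0)=0. stock: 0 - 0 = 0. total_sold = 47
  Event 8 (restock 22): 0 + 22 = 22
  Event 9 (sale 22): sell min(22,22)=22. stock: 22 - 22 = 0. total_sold = 69
  Event 10 (sale 10): sell min(10,0)=0. stock: 0 - 0 = 0. total_sold = 69
  Event 11 (sale 9): sell min(9,0)=0. stock: 0 - 0 = 0. total_sold = 69
  Event 12 (restock 26): 0 + 26 = 26
  Event 13 (sale 20): sell min(20,26)=20. stock: 26 - 20 = 6. total_sold = 89
  Event 14 (restock 23): 6 + 23 = 29
  Event 15 (return 6): 29 + 6 = 35
  Event 16 (return 7): 35 + 7 = 42
Final: stock = 42, total_sold = 89

Answer: 89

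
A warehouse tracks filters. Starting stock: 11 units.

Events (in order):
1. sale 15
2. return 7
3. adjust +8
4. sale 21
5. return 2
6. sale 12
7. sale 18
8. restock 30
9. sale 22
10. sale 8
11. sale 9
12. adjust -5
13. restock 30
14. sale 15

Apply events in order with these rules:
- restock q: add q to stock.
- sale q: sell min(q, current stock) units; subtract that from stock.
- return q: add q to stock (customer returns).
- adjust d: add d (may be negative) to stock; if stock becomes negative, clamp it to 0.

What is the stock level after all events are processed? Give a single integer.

Answer: 15

Derivation:
Processing events:
Start: stock = 11
  Event 1 (sale 15): sell min(15,11)=11. stock: 11 - 11 = 0. total_sold = 11
  Event 2 (return 7): 0 + 7 = 7
  Event 3 (adjust +8): 7 + 8 = 15
  Event 4 (sale 21): sell min(21,15)=15. stock: 15 - 15 = 0. total_sold = 26
  Event 5 (return 2): 0 + 2 = 2
  Event 6 (sale 12): sell min(12,2)=2. stock: 2 - 2 = 0. total_sold = 28
  Event 7 (sale 18): sell min(18,0)=0. stock: 0 - 0 = 0. total_sold = 28
  Event 8 (restock 30): 0 + 30 = 30
  Event 9 (sale 22): sell min(22,30)=22. stock: 30 - 22 = 8. total_sold = 50
  Event 10 (sale 8): sell min(8,8)=8. stock: 8 - 8 = 0. total_sold = 58
  Event 11 (sale 9): sell min(9,0)=0. stock: 0 - 0 = 0. total_sold = 58
  Event 12 (adjust -5): 0 + -5 = 0 (clamped to 0)
  Event 13 (restock 30): 0 + 30 = 30
  Event 14 (sale 15): sell min(15,30)=15. stock: 30 - 15 = 15. total_sold = 73
Final: stock = 15, total_sold = 73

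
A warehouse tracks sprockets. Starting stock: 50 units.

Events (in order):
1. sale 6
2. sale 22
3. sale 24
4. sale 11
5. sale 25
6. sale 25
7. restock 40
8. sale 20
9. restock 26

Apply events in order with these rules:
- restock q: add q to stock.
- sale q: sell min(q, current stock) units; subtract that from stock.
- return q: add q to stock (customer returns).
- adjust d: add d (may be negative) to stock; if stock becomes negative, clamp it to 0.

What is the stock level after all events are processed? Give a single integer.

Processing events:
Start: stock = 50
  Event 1 (sale 6): sell min(6,50)=6. stock: 50 - 6 = 44. total_sold = 6
  Event 2 (sale 22): sell min(22,44)=22. stock: 44 - 22 = 22. total_sold = 28
  Event 3 (sale 24): sell min(24,22)=22. stock: 22 - 22 = 0. total_sold = 50
  Event 4 (sale 11): sell min(11,0)=0. stock: 0 - 0 = 0. total_sold = 50
  Event 5 (sale 25): sell min(25,0)=0. stock: 0 - 0 = 0. total_sold = 50
  Event 6 (sale 25): sell min(25,0)=0. stock: 0 - 0 = 0. total_sold = 50
  Event 7 (restock 40): 0 + 40 = 40
  Event 8 (sale 20): sell min(20,40)=20. stock: 40 - 20 = 20. total_sold = 70
  Event 9 (restock 26): 20 + 26 = 46
Final: stock = 46, total_sold = 70

Answer: 46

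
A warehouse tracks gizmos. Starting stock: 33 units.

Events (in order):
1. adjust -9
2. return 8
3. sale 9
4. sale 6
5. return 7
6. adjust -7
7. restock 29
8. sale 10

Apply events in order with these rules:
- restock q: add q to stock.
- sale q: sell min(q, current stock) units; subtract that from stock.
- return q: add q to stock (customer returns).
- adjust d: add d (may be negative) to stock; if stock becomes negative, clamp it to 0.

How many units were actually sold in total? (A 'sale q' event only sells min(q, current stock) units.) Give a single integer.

Processing events:
Start: stock = 33
  Event 1 (adjust -9): 33 + -9 = 24
  Event 2 (return 8): 24 + 8 = 32
  Event 3 (sale 9): sell min(9,32)=9. stock: 32 - 9 = 23. total_sold = 9
  Event 4 (sale 6): sell min(6,23)=6. stock: 23 - 6 = 17. total_sold = 15
  Event 5 (return 7): 17 + 7 = 24
  Event 6 (adjust -7): 24 + -7 = 17
  Event 7 (restock 29): 17 + 29 = 46
  Event 8 (sale 10): sell min(10,46)=10. stock: 46 - 10 = 36. total_sold = 25
Final: stock = 36, total_sold = 25

Answer: 25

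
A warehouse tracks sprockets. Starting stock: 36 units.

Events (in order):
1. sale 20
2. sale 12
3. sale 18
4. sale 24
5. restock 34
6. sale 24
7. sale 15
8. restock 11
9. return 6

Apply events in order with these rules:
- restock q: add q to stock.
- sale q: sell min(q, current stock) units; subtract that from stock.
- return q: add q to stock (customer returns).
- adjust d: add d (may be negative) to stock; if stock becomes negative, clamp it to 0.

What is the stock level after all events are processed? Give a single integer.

Answer: 17

Derivation:
Processing events:
Start: stock = 36
  Event 1 (sale 20): sell min(20,36)=20. stock: 36 - 20 = 16. total_sold = 20
  Event 2 (sale 12): sell min(12,16)=12. stock: 16 - 12 = 4. total_sold = 32
  Event 3 (sale 18): sell min(18,4)=4. stock: 4 - 4 = 0. total_sold = 36
  Event 4 (sale 24): sell min(24,0)=0. stock: 0 - 0 = 0. total_sold = 36
  Event 5 (restock 34): 0 + 34 = 34
  Event 6 (sale 24): sell min(24,34)=24. stock: 34 - 24 = 10. total_sold = 60
  Event 7 (sale 15): sell min(15,10)=10. stock: 10 - 10 = 0. total_sold = 70
  Event 8 (restock 11): 0 + 11 = 11
  Event 9 (return 6): 11 + 6 = 17
Final: stock = 17, total_sold = 70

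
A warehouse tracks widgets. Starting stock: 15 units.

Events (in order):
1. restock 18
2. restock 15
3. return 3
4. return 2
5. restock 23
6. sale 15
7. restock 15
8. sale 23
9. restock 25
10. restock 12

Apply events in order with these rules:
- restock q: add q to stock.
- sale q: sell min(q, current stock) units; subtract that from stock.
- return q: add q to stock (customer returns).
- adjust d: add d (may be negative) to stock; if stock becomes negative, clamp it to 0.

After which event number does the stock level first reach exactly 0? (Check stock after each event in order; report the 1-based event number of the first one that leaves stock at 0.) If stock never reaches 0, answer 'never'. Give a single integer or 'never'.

Answer: never

Derivation:
Processing events:
Start: stock = 15
  Event 1 (restock 18): 15 + 18 = 33
  Event 2 (restock 15): 33 + 15 = 48
  Event 3 (return 3): 48 + 3 = 51
  Event 4 (return 2): 51 + 2 = 53
  Event 5 (restock 23): 53 + 23 = 76
  Event 6 (sale 15): sell min(15,76)=15. stock: 76 - 15 = 61. total_sold = 15
  Event 7 (restock 15): 61 + 15 = 76
  Event 8 (sale 23): sell min(23,76)=23. stock: 76 - 23 = 53. total_sold = 38
  Event 9 (restock 25): 53 + 25 = 78
  Event 10 (restock 12): 78 + 12 = 90
Final: stock = 90, total_sold = 38

Stock never reaches 0.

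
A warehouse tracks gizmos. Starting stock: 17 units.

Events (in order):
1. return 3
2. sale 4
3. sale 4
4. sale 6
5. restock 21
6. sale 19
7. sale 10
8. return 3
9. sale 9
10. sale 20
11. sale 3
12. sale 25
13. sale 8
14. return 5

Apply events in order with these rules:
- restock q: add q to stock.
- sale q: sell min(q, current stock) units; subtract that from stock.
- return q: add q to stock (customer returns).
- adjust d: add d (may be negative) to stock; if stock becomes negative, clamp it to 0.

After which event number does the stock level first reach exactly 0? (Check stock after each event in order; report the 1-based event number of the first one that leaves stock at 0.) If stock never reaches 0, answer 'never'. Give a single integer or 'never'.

Processing events:
Start: stock = 17
  Event 1 (return 3): 17 + 3 = 20
  Event 2 (sale 4): sell min(4,20)=4. stock: 20 - 4 = 16. total_sold = 4
  Event 3 (sale 4): sell min(4,16)=4. stock: 16 - 4 = 12. total_sold = 8
  Event 4 (sale 6): sell min(6,12)=6. stock: 12 - 6 = 6. total_sold = 14
  Event 5 (restock 21): 6 + 21 = 27
  Event 6 (sale 19): sell min(19,27)=19. stock: 27 - 19 = 8. total_sold = 33
  Event 7 (sale 10): sell min(10,8)=8. stock: 8 - 8 = 0. total_sold = 41
  Event 8 (return 3): 0 + 3 = 3
  Event 9 (sale 9): sell min(9,3)=3. stock: 3 - 3 = 0. total_sold = 44
  Event 10 (sale 20): sell min(20,0)=0. stock: 0 - 0 = 0. total_sold = 44
  Event 11 (sale 3): sell min(3,0)=0. stock: 0 - 0 = 0. total_sold = 44
  Event 12 (sale 25): sell min(25,0)=0. stock: 0 - 0 = 0. total_sold = 44
  Event 13 (sale 8): sell min(8,0)=0. stock: 0 - 0 = 0. total_sold = 44
  Event 14 (return 5): 0 + 5 = 5
Final: stock = 5, total_sold = 44

First zero at event 7.

Answer: 7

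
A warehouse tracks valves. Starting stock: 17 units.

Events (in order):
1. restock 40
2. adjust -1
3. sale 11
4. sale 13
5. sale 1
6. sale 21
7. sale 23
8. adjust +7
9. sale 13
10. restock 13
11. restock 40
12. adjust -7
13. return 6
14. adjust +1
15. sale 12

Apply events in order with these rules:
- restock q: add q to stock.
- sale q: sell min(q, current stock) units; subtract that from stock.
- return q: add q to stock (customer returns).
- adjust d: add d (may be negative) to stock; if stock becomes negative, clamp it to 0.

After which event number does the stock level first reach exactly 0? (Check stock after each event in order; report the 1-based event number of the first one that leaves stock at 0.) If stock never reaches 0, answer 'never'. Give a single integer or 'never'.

Answer: 7

Derivation:
Processing events:
Start: stock = 17
  Event 1 (restock 40): 17 + 40 = 57
  Event 2 (adjust -1): 57 + -1 = 56
  Event 3 (sale 11): sell min(11,56)=11. stock: 56 - 11 = 45. total_sold = 11
  Event 4 (sale 13): sell min(13,45)=13. stock: 45 - 13 = 32. total_sold = 24
  Event 5 (sale 1): sell min(1,32)=1. stock: 32 - 1 = 31. total_sold = 25
  Event 6 (sale 21): sell min(21,31)=21. stock: 31 - 21 = 10. total_sold = 46
  Event 7 (sale 23): sell min(23,10)=10. stock: 10 - 10 = 0. total_sold = 56
  Event 8 (adjust +7): 0 + 7 = 7
  Event 9 (sale 13): sell min(13,7)=7. stock: 7 - 7 = 0. total_sold = 63
  Event 10 (restock 13): 0 + 13 = 13
  Event 11 (restock 40): 13 + 40 = 53
  Event 12 (adjust -7): 53 + -7 = 46
  Event 13 (return 6): 46 + 6 = 52
  Event 14 (adjust +1): 52 + 1 = 53
  Event 15 (sale 12): sell min(12,53)=12. stock: 53 - 12 = 41. total_sold = 75
Final: stock = 41, total_sold = 75

First zero at event 7.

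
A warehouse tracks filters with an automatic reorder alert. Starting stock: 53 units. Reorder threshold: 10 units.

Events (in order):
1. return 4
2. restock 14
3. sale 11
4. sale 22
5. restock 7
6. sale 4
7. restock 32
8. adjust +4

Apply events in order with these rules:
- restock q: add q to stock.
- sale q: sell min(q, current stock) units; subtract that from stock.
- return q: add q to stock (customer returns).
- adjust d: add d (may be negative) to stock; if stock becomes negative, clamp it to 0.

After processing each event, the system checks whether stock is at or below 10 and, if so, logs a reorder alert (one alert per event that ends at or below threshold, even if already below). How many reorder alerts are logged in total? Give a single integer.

Processing events:
Start: stock = 53
  Event 1 (return 4): 53 + 4 = 57
  Event 2 (restock 14): 57 + 14 = 71
  Event 3 (sale 11): sell min(11,71)=11. stock: 71 - 11 = 60. total_sold = 11
  Event 4 (sale 22): sell min(22,60)=22. stock: 60 - 22 = 38. total_sold = 33
  Event 5 (restock 7): 38 + 7 = 45
  Event 6 (sale 4): sell min(4,45)=4. stock: 45 - 4 = 41. total_sold = 37
  Event 7 (restock 32): 41 + 32 = 73
  Event 8 (adjust +4): 73 + 4 = 77
Final: stock = 77, total_sold = 37

Checking against threshold 10:
  After event 1: stock=57 > 10
  After event 2: stock=71 > 10
  After event 3: stock=60 > 10
  After event 4: stock=38 > 10
  After event 5: stock=45 > 10
  After event 6: stock=41 > 10
  After event 7: stock=73 > 10
  After event 8: stock=77 > 10
Alert events: []. Count = 0

Answer: 0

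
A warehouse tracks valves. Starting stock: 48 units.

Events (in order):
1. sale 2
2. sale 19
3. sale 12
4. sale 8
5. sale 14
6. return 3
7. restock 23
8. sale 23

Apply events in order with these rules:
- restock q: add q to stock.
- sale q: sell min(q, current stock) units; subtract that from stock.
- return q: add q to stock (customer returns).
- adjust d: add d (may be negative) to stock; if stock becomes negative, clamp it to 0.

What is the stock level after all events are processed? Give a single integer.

Processing events:
Start: stock = 48
  Event 1 (sale 2): sell min(2,48)=2. stock: 48 - 2 = 46. total_sold = 2
  Event 2 (sale 19): sell min(19,46)=19. stock: 46 - 19 = 27. total_sold = 21
  Event 3 (sale 12): sell min(12,27)=12. stock: 27 - 12 = 15. total_sold = 33
  Event 4 (sale 8): sell min(8,15)=8. stock: 15 - 8 = 7. total_sold = 41
  Event 5 (sale 14): sell min(14,7)=7. stock: 7 - 7 = 0. total_sold = 48
  Event 6 (return 3): 0 + 3 = 3
  Event 7 (restock 23): 3 + 23 = 26
  Event 8 (sale 23): sell min(23,26)=23. stock: 26 - 23 = 3. total_sold = 71
Final: stock = 3, total_sold = 71

Answer: 3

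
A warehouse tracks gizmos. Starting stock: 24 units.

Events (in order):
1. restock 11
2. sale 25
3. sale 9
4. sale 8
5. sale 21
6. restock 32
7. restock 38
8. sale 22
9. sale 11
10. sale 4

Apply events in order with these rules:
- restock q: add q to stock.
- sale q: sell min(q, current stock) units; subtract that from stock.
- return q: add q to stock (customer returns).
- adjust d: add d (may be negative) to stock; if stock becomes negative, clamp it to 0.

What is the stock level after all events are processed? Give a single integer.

Answer: 33

Derivation:
Processing events:
Start: stock = 24
  Event 1 (restock 11): 24 + 11 = 35
  Event 2 (sale 25): sell min(25,35)=25. stock: 35 - 25 = 10. total_sold = 25
  Event 3 (sale 9): sell min(9,10)=9. stock: 10 - 9 = 1. total_sold = 34
  Event 4 (sale 8): sell min(8,1)=1. stock: 1 - 1 = 0. total_sold = 35
  Event 5 (sale 21): sell min(21,0)=0. stock: 0 - 0 = 0. total_sold = 35
  Event 6 (restock 32): 0 + 32 = 32
  Event 7 (restock 38): 32 + 38 = 70
  Event 8 (sale 22): sell min(22,70)=22. stock: 70 - 22 = 48. total_sold = 57
  Event 9 (sale 11): sell min(11,48)=11. stock: 48 - 11 = 37. total_sold = 68
  Event 10 (sale 4): sell min(4,37)=4. stock: 37 - 4 = 33. total_sold = 72
Final: stock = 33, total_sold = 72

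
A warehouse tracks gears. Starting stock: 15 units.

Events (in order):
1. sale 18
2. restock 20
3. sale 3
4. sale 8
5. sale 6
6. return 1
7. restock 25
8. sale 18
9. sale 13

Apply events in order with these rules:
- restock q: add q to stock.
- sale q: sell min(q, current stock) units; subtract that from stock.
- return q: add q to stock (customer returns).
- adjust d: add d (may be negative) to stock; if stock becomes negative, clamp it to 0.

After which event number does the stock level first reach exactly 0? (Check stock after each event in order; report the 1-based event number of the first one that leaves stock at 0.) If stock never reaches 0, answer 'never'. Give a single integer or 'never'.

Processing events:
Start: stock = 15
  Event 1 (sale 18): sell min(18,15)=15. stock: 15 - 15 = 0. total_sold = 15
  Event 2 (restock 20): 0 + 20 = 20
  Event 3 (sale 3): sell min(3,20)=3. stock: 20 - 3 = 17. total_sold = 18
  Event 4 (sale 8): sell min(8,17)=8. stock: 17 - 8 = 9. total_sold = 26
  Event 5 (sale 6): sell min(6,9)=6. stock: 9 - 6 = 3. total_sold = 32
  Event 6 (return 1): 3 + 1 = 4
  Event 7 (restock 25): 4 + 25 = 29
  Event 8 (sale 18): sell min(18,29)=18. stock: 29 - 18 = 11. total_sold = 50
  Event 9 (sale 13): sell min(13,11)=11. stock: 11 - 11 = 0. total_sold = 61
Final: stock = 0, total_sold = 61

First zero at event 1.

Answer: 1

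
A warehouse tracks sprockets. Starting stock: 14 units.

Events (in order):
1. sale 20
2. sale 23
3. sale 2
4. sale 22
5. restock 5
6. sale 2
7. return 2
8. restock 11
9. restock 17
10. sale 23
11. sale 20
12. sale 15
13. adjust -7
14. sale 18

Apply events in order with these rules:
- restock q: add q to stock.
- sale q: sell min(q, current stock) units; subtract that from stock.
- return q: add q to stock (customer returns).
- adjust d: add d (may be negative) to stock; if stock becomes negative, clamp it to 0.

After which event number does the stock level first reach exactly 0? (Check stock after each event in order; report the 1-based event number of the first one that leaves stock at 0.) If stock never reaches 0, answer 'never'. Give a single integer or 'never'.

Answer: 1

Derivation:
Processing events:
Start: stock = 14
  Event 1 (sale 20): sell min(20,14)=14. stock: 14 - 14 = 0. total_sold = 14
  Event 2 (sale 23): sell min(23,0)=0. stock: 0 - 0 = 0. total_sold = 14
  Event 3 (sale 2): sell min(2,0)=0. stock: 0 - 0 = 0. total_sold = 14
  Event 4 (sale 22): sell min(22,0)=0. stock: 0 - 0 = 0. total_sold = 14
  Event 5 (restock 5): 0 + 5 = 5
  Event 6 (sale 2): sell min(2,5)=2. stock: 5 - 2 = 3. total_sold = 16
  Event 7 (return 2): 3 + 2 = 5
  Event 8 (restock 11): 5 + 11 = 16
  Event 9 (restock 17): 16 + 17 = 33
  Event 10 (sale 23): sell min(23,33)=23. stock: 33 - 23 = 10. total_sold = 39
  Event 11 (sale 20): sell min(20,10)=10. stock: 10 - 10 = 0. total_sold = 49
  Event 12 (sale 15): sell min(15,0)=0. stock: 0 - 0 = 0. total_sold = 49
  Event 13 (adjust -7): 0 + -7 = 0 (clamped to 0)
  Event 14 (sale 18): sell min(18,0)=0. stock: 0 - 0 = 0. total_sold = 49
Final: stock = 0, total_sold = 49

First zero at event 1.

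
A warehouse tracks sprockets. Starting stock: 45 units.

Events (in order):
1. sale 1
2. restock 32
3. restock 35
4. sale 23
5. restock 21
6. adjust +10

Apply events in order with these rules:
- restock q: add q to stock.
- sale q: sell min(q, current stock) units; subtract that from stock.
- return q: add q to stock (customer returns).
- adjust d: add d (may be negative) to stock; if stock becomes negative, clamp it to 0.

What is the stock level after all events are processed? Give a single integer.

Answer: 119

Derivation:
Processing events:
Start: stock = 45
  Event 1 (sale 1): sell min(1,45)=1. stock: 45 - 1 = 44. total_sold = 1
  Event 2 (restock 32): 44 + 32 = 76
  Event 3 (restock 35): 76 + 35 = 111
  Event 4 (sale 23): sell min(23,111)=23. stock: 111 - 23 = 88. total_sold = 24
  Event 5 (restock 21): 88 + 21 = 109
  Event 6 (adjust +10): 109 + 10 = 119
Final: stock = 119, total_sold = 24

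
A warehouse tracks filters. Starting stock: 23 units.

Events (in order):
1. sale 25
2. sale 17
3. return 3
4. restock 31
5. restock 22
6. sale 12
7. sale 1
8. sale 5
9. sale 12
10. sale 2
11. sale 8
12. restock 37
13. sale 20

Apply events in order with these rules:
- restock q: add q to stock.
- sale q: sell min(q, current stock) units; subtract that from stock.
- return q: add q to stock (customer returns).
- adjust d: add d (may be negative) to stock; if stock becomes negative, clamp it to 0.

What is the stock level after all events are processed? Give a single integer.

Answer: 33

Derivation:
Processing events:
Start: stock = 23
  Event 1 (sale 25): sell min(25,23)=23. stock: 23 - 23 = 0. total_sold = 23
  Event 2 (sale 17): sell min(17,0)=0. stock: 0 - 0 = 0. total_sold = 23
  Event 3 (return 3): 0 + 3 = 3
  Event 4 (restock 31): 3 + 31 = 34
  Event 5 (restock 22): 34 + 22 = 56
  Event 6 (sale 12): sell min(12,56)=12. stock: 56 - 12 = 44. total_sold = 35
  Event 7 (sale 1): sell min(1,44)=1. stock: 44 - 1 = 43. total_sold = 36
  Event 8 (sale 5): sell min(5,43)=5. stock: 43 - 5 = 38. total_sold = 41
  Event 9 (sale 12): sell min(12,38)=12. stock: 38 - 12 = 26. total_sold = 53
  Event 10 (sale 2): sell min(2,26)=2. stock: 26 - 2 = 24. total_sold = 55
  Event 11 (sale 8): sell min(8,24)=8. stock: 24 - 8 = 16. total_sold = 63
  Event 12 (restock 37): 16 + 37 = 53
  Event 13 (sale 20): sell min(20,53)=20. stock: 53 - 20 = 33. total_sold = 83
Final: stock = 33, total_sold = 83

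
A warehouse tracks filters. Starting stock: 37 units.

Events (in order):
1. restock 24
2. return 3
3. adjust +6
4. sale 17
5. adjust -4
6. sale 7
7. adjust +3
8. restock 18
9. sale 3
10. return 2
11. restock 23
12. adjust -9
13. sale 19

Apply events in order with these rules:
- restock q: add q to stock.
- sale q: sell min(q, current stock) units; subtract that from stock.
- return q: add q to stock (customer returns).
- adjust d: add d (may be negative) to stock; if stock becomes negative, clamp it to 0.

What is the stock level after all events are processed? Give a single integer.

Processing events:
Start: stock = 37
  Event 1 (restock 24): 37 + 24 = 61
  Event 2 (return 3): 61 + 3 = 64
  Event 3 (adjust +6): 64 + 6 = 70
  Event 4 (sale 17): sell min(17,70)=17. stock: 70 - 17 = 53. total_sold = 17
  Event 5 (adjust -4): 53 + -4 = 49
  Event 6 (sale 7): sell min(7,49)=7. stock: 49 - 7 = 42. total_sold = 24
  Event 7 (adjust +3): 42 + 3 = 45
  Event 8 (restock 18): 45 + 18 = 63
  Event 9 (sale 3): sell min(3,63)=3. stock: 63 - 3 = 60. total_sold = 27
  Event 10 (return 2): 60 + 2 = 62
  Event 11 (restock 23): 62 + 23 = 85
  Event 12 (adjust -9): 85 + -9 = 76
  Event 13 (sale 19): sell min(19,76)=19. stock: 76 - 19 = 57. total_sold = 46
Final: stock = 57, total_sold = 46

Answer: 57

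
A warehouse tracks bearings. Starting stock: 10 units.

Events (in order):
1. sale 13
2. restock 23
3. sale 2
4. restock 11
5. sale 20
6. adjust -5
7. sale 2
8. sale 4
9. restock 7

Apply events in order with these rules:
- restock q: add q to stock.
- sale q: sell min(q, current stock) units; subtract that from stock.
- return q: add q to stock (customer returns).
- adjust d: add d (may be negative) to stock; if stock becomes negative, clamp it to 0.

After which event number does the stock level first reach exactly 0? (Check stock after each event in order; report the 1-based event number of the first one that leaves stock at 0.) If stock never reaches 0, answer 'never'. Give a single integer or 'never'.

Processing events:
Start: stock = 10
  Event 1 (sale 13): sell min(13,10)=10. stock: 10 - 10 = 0. total_sold = 10
  Event 2 (restock 23): 0 + 23 = 23
  Event 3 (sale 2): sell min(2,23)=2. stock: 23 - 2 = 21. total_sold = 12
  Event 4 (restock 11): 21 + 11 = 32
  Event 5 (sale 20): sell min(20,32)=20. stock: 32 - 20 = 12. total_sold = 32
  Event 6 (adjust -5): 12 + -5 = 7
  Event 7 (sale 2): sell min(2,7)=2. stock: 7 - 2 = 5. total_sold = 34
  Event 8 (sale 4): sell min(4,5)=4. stock: 5 - 4 = 1. total_sold = 38
  Event 9 (restock 7): 1 + 7 = 8
Final: stock = 8, total_sold = 38

First zero at event 1.

Answer: 1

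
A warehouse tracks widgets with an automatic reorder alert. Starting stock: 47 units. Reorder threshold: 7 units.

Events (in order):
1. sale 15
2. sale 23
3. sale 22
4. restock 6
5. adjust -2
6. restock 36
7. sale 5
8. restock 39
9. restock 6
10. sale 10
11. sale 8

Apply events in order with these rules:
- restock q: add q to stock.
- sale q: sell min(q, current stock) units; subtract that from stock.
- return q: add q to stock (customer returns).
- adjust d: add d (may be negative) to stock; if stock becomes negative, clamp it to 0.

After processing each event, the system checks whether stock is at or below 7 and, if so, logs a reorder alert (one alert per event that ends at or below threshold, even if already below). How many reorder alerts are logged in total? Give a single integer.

Answer: 3

Derivation:
Processing events:
Start: stock = 47
  Event 1 (sale 15): sell min(15,47)=15. stock: 47 - 15 = 32. total_sold = 15
  Event 2 (sale 23): sell min(23,32)=23. stock: 32 - 23 = 9. total_sold = 38
  Event 3 (sale 22): sell min(22,9)=9. stock: 9 - 9 = 0. total_sold = 47
  Event 4 (restock 6): 0 + 6 = 6
  Event 5 (adjust -2): 6 + -2 = 4
  Event 6 (restock 36): 4 + 36 = 40
  Event 7 (sale 5): sell min(5,40)=5. stock: 40 - 5 = 35. total_sold = 52
  Event 8 (restock 39): 35 + 39 = 74
  Event 9 (restock 6): 74 + 6 = 80
  Event 10 (sale 10): sell min(10,80)=10. stock: 80 - 10 = 70. total_sold = 62
  Event 11 (sale 8): sell min(8,70)=8. stock: 70 - 8 = 62. total_sold = 70
Final: stock = 62, total_sold = 70

Checking against threshold 7:
  After event 1: stock=32 > 7
  After event 2: stock=9 > 7
  After event 3: stock=0 <= 7 -> ALERT
  After event 4: stock=6 <= 7 -> ALERT
  After event 5: stock=4 <= 7 -> ALERT
  After event 6: stock=40 > 7
  After event 7: stock=35 > 7
  After event 8: stock=74 > 7
  After event 9: stock=80 > 7
  After event 10: stock=70 > 7
  After event 11: stock=62 > 7
Alert events: [3, 4, 5]. Count = 3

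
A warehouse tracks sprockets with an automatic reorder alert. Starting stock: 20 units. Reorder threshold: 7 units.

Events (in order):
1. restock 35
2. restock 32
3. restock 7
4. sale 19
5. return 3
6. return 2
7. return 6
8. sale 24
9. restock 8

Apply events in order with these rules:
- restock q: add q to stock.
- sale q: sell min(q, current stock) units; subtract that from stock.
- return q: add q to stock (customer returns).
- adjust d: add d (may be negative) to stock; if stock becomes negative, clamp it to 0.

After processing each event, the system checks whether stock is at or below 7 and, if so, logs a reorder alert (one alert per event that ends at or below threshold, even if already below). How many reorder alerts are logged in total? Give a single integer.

Processing events:
Start: stock = 20
  Event 1 (restock 35): 20 + 35 = 55
  Event 2 (restock 32): 55 + 32 = 87
  Event 3 (restock 7): 87 + 7 = 94
  Event 4 (sale 19): sell min(19,94)=19. stock: 94 - 19 = 75. total_sold = 19
  Event 5 (return 3): 75 + 3 = 78
  Event 6 (return 2): 78 + 2 = 80
  Event 7 (return 6): 80 + 6 = 86
  Event 8 (sale 24): sell min(24,86)=24. stock: 86 - 24 = 62. total_sold = 43
  Event 9 (restock 8): 62 + 8 = 70
Final: stock = 70, total_sold = 43

Checking against threshold 7:
  After event 1: stock=55 > 7
  After event 2: stock=87 > 7
  After event 3: stock=94 > 7
  After event 4: stock=75 > 7
  After event 5: stock=78 > 7
  After event 6: stock=80 > 7
  After event 7: stock=86 > 7
  After event 8: stock=62 > 7
  After event 9: stock=70 > 7
Alert events: []. Count = 0

Answer: 0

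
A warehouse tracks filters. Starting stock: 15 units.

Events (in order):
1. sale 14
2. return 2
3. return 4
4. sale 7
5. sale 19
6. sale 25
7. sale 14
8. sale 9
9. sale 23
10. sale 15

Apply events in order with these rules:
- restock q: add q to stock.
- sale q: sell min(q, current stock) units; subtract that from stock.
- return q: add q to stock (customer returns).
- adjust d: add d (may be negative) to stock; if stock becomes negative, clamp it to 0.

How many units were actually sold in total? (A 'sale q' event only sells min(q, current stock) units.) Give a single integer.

Processing events:
Start: stock = 15
  Event 1 (sale 14): sell min(14,15)=14. stock: 15 - 14 = 1. total_sold = 14
  Event 2 (return 2): 1 + 2 = 3
  Event 3 (return 4): 3 + 4 = 7
  Event 4 (sale 7): sell min(7,7)=7. stock: 7 - 7 = 0. total_sold = 21
  Event 5 (sale 19): sell min(19,0)=0. stock: 0 - 0 = 0. total_sold = 21
  Event 6 (sale 25): sell min(25,0)=0. stock: 0 - 0 = 0. total_sold = 21
  Event 7 (sale 14): sell min(14,0)=0. stock: 0 - 0 = 0. total_sold = 21
  Event 8 (sale 9): sell min(9,0)=0. stock: 0 - 0 = 0. total_sold = 21
  Event 9 (sale 23): sell min(23,0)=0. stock: 0 - 0 = 0. total_sold = 21
  Event 10 (sale 15): sell min(15,0)=0. stock: 0 - 0 = 0. total_sold = 21
Final: stock = 0, total_sold = 21

Answer: 21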